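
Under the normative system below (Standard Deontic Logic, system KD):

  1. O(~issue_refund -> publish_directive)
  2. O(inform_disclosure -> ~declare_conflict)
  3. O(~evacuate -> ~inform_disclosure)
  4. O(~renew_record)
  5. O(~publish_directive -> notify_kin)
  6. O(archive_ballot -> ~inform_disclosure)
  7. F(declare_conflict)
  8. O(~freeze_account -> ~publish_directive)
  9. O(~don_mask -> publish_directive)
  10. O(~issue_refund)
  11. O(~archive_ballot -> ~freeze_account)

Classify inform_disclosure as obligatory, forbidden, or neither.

Forbidden

From premise 10 we have O(~issue_refund).
From O(~issue_refund) and premise 1, O(~issue_refund -> publish_directive), we obtain O(publish_directive).
Premise 8 is O(~freeze_account -> ~publish_directive); contrapositively O(publish_directive -> freeze_account). Since O(publish_directive) holds, K gives O(freeze_account).
The contrapositive of premise 11 (O(~archive_ballot -> ~freeze_account)) is O(freeze_account -> archive_ballot), and O(freeze_account) is already established, so O(archive_ballot).
Premise 6 is O(archive_ballot -> ~inform_disclosure); since O(archive_ballot), deontic closure gives O(~inform_disclosure).
Premises 2, 3, 4, 5, 7, 9 do not contribute to this derivation.
Thus O(~inform_disclosure), which is F(inform_disclosure): inform_disclosure is forbidden.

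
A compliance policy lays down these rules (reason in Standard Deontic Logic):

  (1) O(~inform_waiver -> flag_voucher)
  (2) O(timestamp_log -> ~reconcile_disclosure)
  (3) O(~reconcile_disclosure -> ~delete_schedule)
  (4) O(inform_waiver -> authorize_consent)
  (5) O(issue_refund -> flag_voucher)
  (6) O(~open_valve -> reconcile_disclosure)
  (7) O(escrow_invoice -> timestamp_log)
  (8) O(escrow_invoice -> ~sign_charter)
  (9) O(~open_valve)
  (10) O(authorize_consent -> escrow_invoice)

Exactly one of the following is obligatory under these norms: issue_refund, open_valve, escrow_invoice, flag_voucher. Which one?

Premise 9 states O(~open_valve) outright.
With premise 6, O(~open_valve -> reconcile_disclosure), the K-axiom yields O(reconcile_disclosure).
Premise 2, O(timestamp_log -> ~reconcile_disclosure), contraposes to O(reconcile_disclosure -> ~timestamp_log); with O(reconcile_disclosure) we get O(~timestamp_log).
The contrapositive of premise 7 (O(escrow_invoice -> timestamp_log)) is O(~timestamp_log -> ~escrow_invoice), and O(~timestamp_log) is already established, so O(~escrow_invoice).
Premise 10, O(authorize_consent -> escrow_invoice), contraposes to O(~escrow_invoice -> ~authorize_consent); with O(~escrow_invoice) we get O(~authorize_consent).
The contrapositive of premise 4 (O(inform_waiver -> authorize_consent)) is O(~authorize_consent -> ~inform_waiver), and O(~authorize_consent) is already established, so O(~inform_waiver).
From O(~inform_waiver) and premise 1, O(~inform_waiver -> flag_voucher), we obtain O(flag_voucher).
So O(flag_voucher) holds — flag_voucher is obligatory. None of the other listed options is made obligatory by any chain of premises.

flag_voucher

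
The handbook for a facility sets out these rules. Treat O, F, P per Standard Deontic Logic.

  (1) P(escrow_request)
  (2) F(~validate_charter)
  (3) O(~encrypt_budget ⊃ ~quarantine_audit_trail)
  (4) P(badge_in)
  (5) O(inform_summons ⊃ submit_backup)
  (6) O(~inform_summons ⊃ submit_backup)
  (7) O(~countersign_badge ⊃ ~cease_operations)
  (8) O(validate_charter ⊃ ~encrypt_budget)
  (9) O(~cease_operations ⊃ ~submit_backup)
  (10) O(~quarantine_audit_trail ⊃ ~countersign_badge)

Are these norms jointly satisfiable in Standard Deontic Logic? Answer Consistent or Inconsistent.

Inconsistent

Premises 5 and 6 are O(inform_summons ⊃ submit_backup) and O(~inform_summons ⊃ submit_backup); every ideal world satisfies inform_summons or ~inform_summons, so in either case submit_backup holds — hence O(submit_backup).
The contrapositive of premise 9 (O(~cease_operations ⊃ ~submit_backup)) is O(submit_backup ⊃ cease_operations), and O(submit_backup) is already established, so O(cease_operations).
Premise 7, O(~countersign_badge ⊃ ~cease_operations), contraposes to O(cease_operations ⊃ countersign_badge); with O(cease_operations) we get O(countersign_badge).
Premise 10, O(~quarantine_audit_trail ⊃ ~countersign_badge), contraposes to O(countersign_badge ⊃ quarantine_audit_trail); with O(countersign_badge) we get O(quarantine_audit_trail).
The contrapositive of premise 3 (O(~encrypt_budget ⊃ ~quarantine_audit_trail)) is O(quarantine_audit_trail ⊃ encrypt_budget), and O(quarantine_audit_trail) is already established, so O(encrypt_budget).
Premise 8 is O(validate_charter ⊃ ~encrypt_budget); contrapositively O(encrypt_budget ⊃ ~validate_charter). Since O(encrypt_budget) holds, K gives O(~validate_charter).
Yet premise 2 is F(~validate_charter), i.e. O(validate_charter).
We now have both O(~validate_charter) and O(validate_charter) — validate_charter is simultaneously obligatory and forbidden, violating the D-axiom.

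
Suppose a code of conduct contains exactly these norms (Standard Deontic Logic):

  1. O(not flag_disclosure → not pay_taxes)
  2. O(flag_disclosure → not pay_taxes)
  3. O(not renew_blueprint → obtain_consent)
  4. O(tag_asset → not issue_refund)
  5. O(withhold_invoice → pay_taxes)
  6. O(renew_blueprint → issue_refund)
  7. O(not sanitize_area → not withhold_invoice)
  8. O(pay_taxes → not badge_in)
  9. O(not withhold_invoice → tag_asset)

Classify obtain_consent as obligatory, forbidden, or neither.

Obligatory

Premises 2 and 1 cover both cases: O(flag_disclosure → not pay_taxes) and O(not flag_disclosure → not pay_taxes). Since flag_disclosure ∨ not flag_disclosure is a tautology, O(not pay_taxes) follows.
Premise 5, O(withhold_invoice → pay_taxes), contraposes to O(not pay_taxes → not withhold_invoice); with O(not pay_taxes) we get O(not withhold_invoice).
From O(not withhold_invoice) and premise 9, O(not withhold_invoice → tag_asset), we obtain O(tag_asset).
From O(tag_asset) and premise 4, O(tag_asset → not issue_refund), we obtain O(not issue_refund).
Premise 6 is O(renew_blueprint → issue_refund); contrapositively O(not issue_refund → not renew_blueprint). Since O(not issue_refund) holds, K gives O(not renew_blueprint).
Premise 3 is O(not renew_blueprint → obtain_consent); since O(not renew_blueprint), deontic closure gives O(obtain_consent).
Premises 7, 8 do not contribute to this derivation.
Hence obtain_consent is obligatory.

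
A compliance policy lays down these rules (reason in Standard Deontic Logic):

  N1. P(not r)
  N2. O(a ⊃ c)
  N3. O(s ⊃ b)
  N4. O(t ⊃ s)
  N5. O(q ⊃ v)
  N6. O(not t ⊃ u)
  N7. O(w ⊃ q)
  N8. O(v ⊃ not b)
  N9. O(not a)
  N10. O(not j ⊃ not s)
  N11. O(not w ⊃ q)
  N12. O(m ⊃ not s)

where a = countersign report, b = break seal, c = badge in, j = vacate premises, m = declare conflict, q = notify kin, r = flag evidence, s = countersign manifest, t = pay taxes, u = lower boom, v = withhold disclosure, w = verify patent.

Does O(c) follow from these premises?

Premise 2 is O(a ⊃ c), but O(a) is not derivable from the premises, so it does not yield O(c).
No other premise forces O(c). An ideal world satisfying every premise can still have c false, so O(c) is not derivable.

No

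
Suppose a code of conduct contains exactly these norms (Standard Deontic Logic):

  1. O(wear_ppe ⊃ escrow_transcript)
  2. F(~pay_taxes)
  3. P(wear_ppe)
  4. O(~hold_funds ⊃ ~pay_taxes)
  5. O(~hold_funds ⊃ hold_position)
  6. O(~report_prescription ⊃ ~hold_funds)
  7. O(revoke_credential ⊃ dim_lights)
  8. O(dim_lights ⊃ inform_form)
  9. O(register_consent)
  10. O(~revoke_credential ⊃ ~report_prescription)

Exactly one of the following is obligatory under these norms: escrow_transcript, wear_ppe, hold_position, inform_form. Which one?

Premise 2, F(~pay_taxes), is equivalent to O(pay_taxes).
The contrapositive of premise 4 (O(~hold_funds ⊃ ~pay_taxes)) is O(pay_taxes ⊃ hold_funds), and O(pay_taxes) is already established, so O(hold_funds).
Premise 6, O(~report_prescription ⊃ ~hold_funds), contraposes to O(hold_funds ⊃ report_prescription); with O(hold_funds) we get O(report_prescription).
Premise 10 is O(~revoke_credential ⊃ ~report_prescription); contrapositively O(report_prescription ⊃ revoke_credential). Since O(report_prescription) holds, K gives O(revoke_credential).
Premise 7 is O(revoke_credential ⊃ dim_lights); since O(revoke_credential), deontic closure gives O(dim_lights).
Premise 8 is O(dim_lights ⊃ inform_form); since O(dim_lights), deontic closure gives O(inform_form).
So O(inform_form) holds — inform_form is obligatory. None of the other listed options is made obligatory by any chain of premises.

inform_form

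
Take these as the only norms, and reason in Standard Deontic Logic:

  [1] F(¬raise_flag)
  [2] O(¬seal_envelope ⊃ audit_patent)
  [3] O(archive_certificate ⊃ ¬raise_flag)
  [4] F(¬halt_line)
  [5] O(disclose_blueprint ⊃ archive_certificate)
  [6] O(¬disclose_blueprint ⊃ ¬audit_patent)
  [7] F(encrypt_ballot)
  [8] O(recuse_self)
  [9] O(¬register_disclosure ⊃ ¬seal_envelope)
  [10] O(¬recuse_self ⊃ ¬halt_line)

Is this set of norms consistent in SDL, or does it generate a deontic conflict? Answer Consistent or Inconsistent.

Premise 10 is O(¬recuse_self ⊃ ¬halt_line), but O(¬recuse_self) is not derivable from the premises, so it does not yield O(¬halt_line).
So O(¬halt_line) is not derivable, and the apparent clash with O(halt_line) does not arise.
A world satisfying every obligation exists (e.g. archive_certificate=false, audit_patent=false, disclose_blueprint=false, encrypt_ballot=false, halt_line=true, raise_flag=true, recuse_self=true, register_disclosure=true, seal_envelope=true); no atom is both obligatory and forbidden, so the set is consistent.

Consistent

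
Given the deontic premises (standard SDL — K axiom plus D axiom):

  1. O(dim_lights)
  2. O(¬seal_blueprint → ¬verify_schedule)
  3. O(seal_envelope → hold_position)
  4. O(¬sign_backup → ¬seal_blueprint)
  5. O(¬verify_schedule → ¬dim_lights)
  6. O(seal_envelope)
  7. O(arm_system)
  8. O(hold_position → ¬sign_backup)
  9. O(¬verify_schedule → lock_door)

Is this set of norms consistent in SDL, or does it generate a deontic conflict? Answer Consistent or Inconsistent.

Premise 1 gives O(dim_lights).
Premise 5 is O(¬verify_schedule → ¬dim_lights); contrapositively O(dim_lights → verify_schedule). Since O(dim_lights) holds, K gives O(verify_schedule).
Premise 2 is O(¬seal_blueprint → ¬verify_schedule); contrapositively O(verify_schedule → seal_blueprint). Since O(verify_schedule) holds, K gives O(seal_blueprint).
Premise 4, O(¬sign_backup → ¬seal_blueprint), contraposes to O(seal_blueprint → sign_backup); with O(seal_blueprint) we get O(sign_backup).
Premise 8, O(hold_position → ¬sign_backup), contraposes to O(sign_backup → ¬hold_position); with O(sign_backup) we get O(¬hold_position).
The contrapositive of premise 3 (O(seal_envelope → hold_position)) is O(¬hold_position → ¬seal_envelope), and O(¬hold_position) is already established, so O(¬seal_envelope).
But premise 6 directly asserts O(seal_envelope).
We now have both O(¬seal_envelope) and O(seal_envelope) — seal_envelope is simultaneously obligatory and forbidden, violating the D-axiom.

Inconsistent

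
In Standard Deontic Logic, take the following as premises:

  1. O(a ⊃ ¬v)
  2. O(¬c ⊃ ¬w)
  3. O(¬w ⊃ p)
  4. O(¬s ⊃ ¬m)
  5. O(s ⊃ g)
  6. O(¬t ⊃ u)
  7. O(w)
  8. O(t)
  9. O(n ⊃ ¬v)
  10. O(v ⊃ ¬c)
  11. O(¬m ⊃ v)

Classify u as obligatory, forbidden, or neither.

Neither

Premise 6 is O(¬t ⊃ u), but O(¬t) is not derivable from the premises, so it does not yield O(u).
No premise or chain of K-axiom applications forces O(u), and none forces O(¬u). So u is neither obligatory nor forbidden under these norms.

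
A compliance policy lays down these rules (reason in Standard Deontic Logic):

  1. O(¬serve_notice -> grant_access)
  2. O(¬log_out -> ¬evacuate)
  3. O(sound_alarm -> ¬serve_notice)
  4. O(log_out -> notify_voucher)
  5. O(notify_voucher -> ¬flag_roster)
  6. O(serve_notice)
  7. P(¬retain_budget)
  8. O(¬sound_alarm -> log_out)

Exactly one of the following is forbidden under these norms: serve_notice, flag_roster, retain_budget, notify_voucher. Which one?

flag_roster

Premise 6 states O(serve_notice) outright.
Premise 3, O(sound_alarm -> ¬serve_notice), contraposes to O(serve_notice -> ¬sound_alarm); with O(serve_notice) we get O(¬sound_alarm).
From O(¬sound_alarm) and premise 8, O(¬sound_alarm -> log_out), we obtain O(log_out).
With premise 4, O(log_out -> notify_voucher), the K-axiom yields O(notify_voucher).
Premise 5 is O(notify_voucher -> ¬flag_roster); since O(notify_voucher), deontic closure gives O(¬flag_roster).
So O(¬flag_roster) holds, i.e. flag_roster is forbidden. None of the other listed options is forbidden under the premises.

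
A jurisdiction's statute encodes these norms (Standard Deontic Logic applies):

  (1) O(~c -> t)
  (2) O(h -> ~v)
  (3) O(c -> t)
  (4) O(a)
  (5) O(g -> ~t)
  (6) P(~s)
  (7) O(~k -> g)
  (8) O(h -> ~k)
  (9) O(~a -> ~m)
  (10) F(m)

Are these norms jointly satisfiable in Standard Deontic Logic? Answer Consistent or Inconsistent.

Consistent

Premise 9 is O(~a -> ~m); even if O(~m) held, inferring O(~a) would be affirming the consequent — invalid.
So O(~a) is not derivable, and the apparent clash with O(a) does not arise.
A world satisfying every obligation exists (e.g. a=true, c=false, g=false, h=false, k=true, m=false, s=false, t=true, v=false); no atom is both obligatory and forbidden, so the set is consistent.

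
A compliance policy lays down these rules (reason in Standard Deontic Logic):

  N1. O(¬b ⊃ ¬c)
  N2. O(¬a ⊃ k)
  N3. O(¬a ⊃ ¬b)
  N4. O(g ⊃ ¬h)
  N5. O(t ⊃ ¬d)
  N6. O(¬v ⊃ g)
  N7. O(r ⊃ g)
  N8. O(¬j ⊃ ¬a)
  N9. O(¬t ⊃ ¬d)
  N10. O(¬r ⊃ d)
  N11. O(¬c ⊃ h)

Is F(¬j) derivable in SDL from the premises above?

Premises 9 and 5 are O(¬t ⊃ ¬d) and O(t ⊃ ¬d); every ideal world satisfies ¬t or t, so in either case ¬d holds — hence O(¬d).
The contrapositive of premise 10 (O(¬r ⊃ d)) is O(¬d ⊃ r), and O(¬d) is already established, so O(r).
With premise 7, O(r ⊃ g), the K-axiom yields O(g).
Premise 4 is O(g ⊃ ¬h); since O(g), deontic closure gives O(¬h).
The contrapositive of premise 11 (O(¬c ⊃ h)) is O(¬h ⊃ c), and O(¬h) is already established, so O(c).
Premise 1 is O(¬b ⊃ ¬c); contrapositively O(c ⊃ b). Since O(c) holds, K gives O(b).
The contrapositive of premise 3 (O(¬a ⊃ ¬b)) is O(b ⊃ a), and O(b) is already established, so O(a).
Premise 8 is O(¬j ⊃ ¬a); contrapositively O(a ⊃ j). Since O(a) holds, K gives O(j).
Premises 2, 6 do not contribute to this derivation.
So O(j) holds, i.e. F(¬j). The claim follows.

Yes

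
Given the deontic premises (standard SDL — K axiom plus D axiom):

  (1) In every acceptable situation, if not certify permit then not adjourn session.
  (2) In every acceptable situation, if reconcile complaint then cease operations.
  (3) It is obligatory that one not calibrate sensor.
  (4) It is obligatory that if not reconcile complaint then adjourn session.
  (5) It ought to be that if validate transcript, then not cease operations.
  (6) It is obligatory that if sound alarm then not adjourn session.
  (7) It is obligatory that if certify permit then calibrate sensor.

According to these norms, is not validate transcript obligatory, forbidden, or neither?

Premise 3 gives O(¬calibrate_sensor).
Premise 7 is O(certify_permit → calibrate_sensor); contrapositively O(¬calibrate_sensor → ¬certify_permit). Since O(¬calibrate_sensor) holds, K gives O(¬certify_permit).
From O(¬certify_permit) and premise 1, O(¬certify_permit → ¬adjourn_session), we obtain O(¬adjourn_session).
Premise 4 is O(¬reconcile_complaint → adjourn_session); contrapositively O(¬adjourn_session → reconcile_complaint). Since O(¬adjourn_session) holds, K gives O(reconcile_complaint).
From O(reconcile_complaint) and premise 2, O(reconcile_complaint → cease_operations), we obtain O(cease_operations).
Premise 5, O(validate_transcript → ¬cease_operations), contraposes to O(cease_operations → ¬validate_transcript); with O(cease_operations) we get O(¬validate_transcript).
Premise 6 does not contribute to this derivation.
Hence ¬validate_transcript is obligatory.

Obligatory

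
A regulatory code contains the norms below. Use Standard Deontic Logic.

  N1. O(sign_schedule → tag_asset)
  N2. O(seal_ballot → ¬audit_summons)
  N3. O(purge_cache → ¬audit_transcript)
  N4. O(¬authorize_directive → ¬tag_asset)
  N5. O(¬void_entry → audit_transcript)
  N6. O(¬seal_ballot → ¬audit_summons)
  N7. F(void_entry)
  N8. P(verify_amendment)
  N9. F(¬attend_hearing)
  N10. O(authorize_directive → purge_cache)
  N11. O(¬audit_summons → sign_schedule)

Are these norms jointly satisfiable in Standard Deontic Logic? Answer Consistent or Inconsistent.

Premises 2 and 6 cover both cases: O(seal_ballot → ¬audit_summons) and O(¬seal_ballot → ¬audit_summons). Since seal_ballot ∨ ¬seal_ballot is a tautology, O(¬audit_summons) follows.
Applying K to premise 11 (O(¬audit_summons → sign_schedule)) and O(¬audit_summons) yields O(sign_schedule).
Premise 1 is O(sign_schedule → tag_asset); since O(sign_schedule), deontic closure gives O(tag_asset).
Premise 4 is O(¬authorize_directive → ¬tag_asset); contrapositively O(tag_asset → authorize_directive). Since O(tag_asset) holds, K gives O(authorize_directive).
Premise 10 is O(authorize_directive → purge_cache); since O(authorize_directive), deontic closure gives O(purge_cache).
Premise 3 is O(purge_cache → ¬audit_transcript); since O(purge_cache), deontic closure gives O(¬audit_transcript).
Premise 5, O(¬void_entry → audit_transcript), contraposes to O(¬audit_transcript → void_entry); with O(¬audit_transcript) we get O(void_entry).
Yet premise 7 is F(void_entry), i.e. O(¬void_entry).
We now have both O(void_entry) and O(¬void_entry) — void_entry is simultaneously obligatory and forbidden, violating the D-axiom.

Inconsistent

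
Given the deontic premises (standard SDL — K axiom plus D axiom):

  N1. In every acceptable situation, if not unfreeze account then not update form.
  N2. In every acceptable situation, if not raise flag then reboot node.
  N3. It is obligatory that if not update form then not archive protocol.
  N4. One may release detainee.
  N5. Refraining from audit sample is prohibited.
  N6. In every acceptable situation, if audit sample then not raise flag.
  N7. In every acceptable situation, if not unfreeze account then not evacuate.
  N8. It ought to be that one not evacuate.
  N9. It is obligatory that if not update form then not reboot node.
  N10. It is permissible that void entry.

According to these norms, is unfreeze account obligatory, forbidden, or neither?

Obligatory

Premise 5, F(¬audit_sample), is equivalent to O(audit_sample).
With premise 6, O(audit_sample → ¬raise_flag), the K-axiom yields O(¬raise_flag).
From O(¬raise_flag) and premise 2, O(¬raise_flag → reboot_node), we obtain O(reboot_node).
Premise 9, O(¬update_form → ¬reboot_node), contraposes to O(reboot_node → update_form); with O(reboot_node) we get O(update_form).
Premise 1 is O(¬unfreeze_account → ¬update_form); contrapositively O(update_form → unfreeze_account). Since O(update_form) holds, K gives O(unfreeze_account).
Premises 3, 4, 7, 8, 10 do not contribute to this derivation.
Hence unfreeze_account is obligatory.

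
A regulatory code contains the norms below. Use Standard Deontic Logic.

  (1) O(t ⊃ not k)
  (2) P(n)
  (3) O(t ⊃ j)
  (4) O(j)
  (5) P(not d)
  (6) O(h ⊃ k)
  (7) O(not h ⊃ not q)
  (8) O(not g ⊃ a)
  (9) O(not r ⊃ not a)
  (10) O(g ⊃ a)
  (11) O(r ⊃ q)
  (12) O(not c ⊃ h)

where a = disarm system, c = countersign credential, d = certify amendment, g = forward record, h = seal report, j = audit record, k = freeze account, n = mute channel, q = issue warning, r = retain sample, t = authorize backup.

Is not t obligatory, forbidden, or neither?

Obligatory

Premises 10 and 8 cover both cases: O(g ⊃ a) and O(not g ⊃ a). Since g ∨ not g is a tautology, O(a) follows.
Premise 9, O(not r ⊃ not a), contraposes to O(a ⊃ r); with O(a) we get O(r).
With premise 11, O(r ⊃ q), the K-axiom yields O(q).
Premise 7 is O(not h ⊃ not q); contrapositively O(q ⊃ h). Since O(q) holds, K gives O(h).
From O(h) and premise 6, O(h ⊃ k), we obtain O(k).
The contrapositive of premise 1 (O(t ⊃ not k)) is O(k ⊃ not t), and O(k) is already established, so O(not t).
Premises 2, 3, 4, 5, 12 do not contribute to this derivation.
Hence not t is obligatory.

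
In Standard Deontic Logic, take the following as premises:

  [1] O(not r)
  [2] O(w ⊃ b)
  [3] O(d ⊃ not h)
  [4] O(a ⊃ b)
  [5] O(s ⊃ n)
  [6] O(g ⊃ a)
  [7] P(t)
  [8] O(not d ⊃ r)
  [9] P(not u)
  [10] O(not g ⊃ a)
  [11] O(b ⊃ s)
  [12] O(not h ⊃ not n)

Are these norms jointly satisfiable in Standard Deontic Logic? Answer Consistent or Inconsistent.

Inconsistent

By case analysis on g: premise 6 gives O(g ⊃ a) and premise 10 gives O(not g ⊃ a), so O(a) either way.
Premise 4 is O(a ⊃ b); since O(a), deontic closure gives O(b).
Premise 11 is O(b ⊃ s); since O(b), deontic closure gives O(s).
Applying K to premise 5 (O(s ⊃ n)) and O(s) yields O(n).
The contrapositive of premise 12 (O(not h ⊃ not n)) is O(n ⊃ h), and O(n) is already established, so O(h).
Premise 3 is O(d ⊃ not h); contrapositively O(h ⊃ not d). Since O(h) holds, K gives O(not d).
With premise 8, O(not d ⊃ r), the K-axiom yields O(r).
Yet premise 1 states O(not r).
We now have both O(r) and O(not r) — r is simultaneously obligatory and forbidden, violating the D-axiom.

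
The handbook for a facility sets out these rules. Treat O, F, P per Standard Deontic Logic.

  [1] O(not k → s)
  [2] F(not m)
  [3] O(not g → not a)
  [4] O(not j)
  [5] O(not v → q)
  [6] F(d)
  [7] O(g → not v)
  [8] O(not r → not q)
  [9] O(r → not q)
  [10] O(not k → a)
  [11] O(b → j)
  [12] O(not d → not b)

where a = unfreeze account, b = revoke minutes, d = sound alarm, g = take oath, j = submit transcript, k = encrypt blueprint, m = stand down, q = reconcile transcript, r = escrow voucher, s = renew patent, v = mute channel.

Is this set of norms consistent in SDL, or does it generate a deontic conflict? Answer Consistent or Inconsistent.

Premise 11 is O(b → j), but O(b) is not derivable from the premises, so it does not yield O(j).
So O(j) is not derivable, and the apparent clash with O(not j) does not arise.
A world satisfying every obligation exists (e.g. a=false, b=false, d=false, g=false, j=false, k=true, m=true, q=false, r=false, s=false, v=true); no atom is both obligatory and forbidden, so the set is consistent.

Consistent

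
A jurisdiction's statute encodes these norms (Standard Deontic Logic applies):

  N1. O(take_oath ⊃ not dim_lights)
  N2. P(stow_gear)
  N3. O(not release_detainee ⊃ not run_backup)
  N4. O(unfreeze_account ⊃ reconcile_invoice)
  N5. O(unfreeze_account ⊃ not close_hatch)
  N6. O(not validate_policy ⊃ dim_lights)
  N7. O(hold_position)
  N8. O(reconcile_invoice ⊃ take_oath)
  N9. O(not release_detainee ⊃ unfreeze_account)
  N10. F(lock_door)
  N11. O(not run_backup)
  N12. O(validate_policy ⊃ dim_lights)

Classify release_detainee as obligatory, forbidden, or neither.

Premises 12 and 6 cover both cases: O(validate_policy ⊃ dim_lights) and O(not validate_policy ⊃ dim_lights). Since validate_policy ∨ not validate_policy is a tautology, O(dim_lights) follows.
Premise 1 is O(take_oath ⊃ not dim_lights); contrapositively O(dim_lights ⊃ not take_oath). Since O(dim_lights) holds, K gives O(not take_oath).
Premise 8, O(reconcile_invoice ⊃ take_oath), contraposes to O(not take_oath ⊃ not reconcile_invoice); with O(not take_oath) we get O(not reconcile_invoice).
Premise 4, O(unfreeze_account ⊃ reconcile_invoice), contraposes to O(not reconcile_invoice ⊃ not unfreeze_account); with O(not reconcile_invoice) we get O(not unfreeze_account).
Premise 9, O(not release_detainee ⊃ unfreeze_account), contraposes to O(not unfreeze_account ⊃ release_detainee); with O(not unfreeze_account) we get O(release_detainee).
Premises 2, 3, 5, 7, 10, 11 do not contribute to this derivation.
Hence release_detainee is obligatory.

Obligatory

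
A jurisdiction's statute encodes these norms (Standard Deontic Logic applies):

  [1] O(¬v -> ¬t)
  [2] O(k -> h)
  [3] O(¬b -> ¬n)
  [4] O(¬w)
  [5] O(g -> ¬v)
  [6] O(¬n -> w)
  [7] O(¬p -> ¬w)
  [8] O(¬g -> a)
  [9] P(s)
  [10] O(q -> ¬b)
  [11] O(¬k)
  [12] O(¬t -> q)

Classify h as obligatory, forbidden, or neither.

Premise 2 is O(k -> h), but O(k) is not derivable from the premises, so it does not yield O(h).
No premise or chain of K-axiom applications forces O(h), and none forces O(¬h). So h is neither obligatory nor forbidden under these norms.

Neither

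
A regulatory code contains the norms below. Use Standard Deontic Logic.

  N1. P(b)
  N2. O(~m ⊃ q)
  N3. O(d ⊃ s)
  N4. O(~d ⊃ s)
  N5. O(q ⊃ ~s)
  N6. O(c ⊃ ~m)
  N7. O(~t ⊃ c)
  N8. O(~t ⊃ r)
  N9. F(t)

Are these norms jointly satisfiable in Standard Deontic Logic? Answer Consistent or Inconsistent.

Premises 3 and 4 are O(d ⊃ s) and O(~d ⊃ s); every ideal world satisfies d or ~d, so in either case s holds — hence O(s).
Premise 5 is O(q ⊃ ~s); contrapositively O(s ⊃ ~q). Since O(s) holds, K gives O(~q).
Premise 2, O(~m ⊃ q), contraposes to O(~q ⊃ m); with O(~q) we get O(m).
The contrapositive of premise 6 (O(c ⊃ ~m)) is O(m ⊃ ~c), and O(m) is already established, so O(~c).
Premise 7, O(~t ⊃ c), contraposes to O(~c ⊃ t); with O(~c) we get O(t).
However, F(t) at premise 9 amounts to O(~t).
We now have both O(t) and O(~t) — t is simultaneously obligatory and forbidden, violating the D-axiom.

Inconsistent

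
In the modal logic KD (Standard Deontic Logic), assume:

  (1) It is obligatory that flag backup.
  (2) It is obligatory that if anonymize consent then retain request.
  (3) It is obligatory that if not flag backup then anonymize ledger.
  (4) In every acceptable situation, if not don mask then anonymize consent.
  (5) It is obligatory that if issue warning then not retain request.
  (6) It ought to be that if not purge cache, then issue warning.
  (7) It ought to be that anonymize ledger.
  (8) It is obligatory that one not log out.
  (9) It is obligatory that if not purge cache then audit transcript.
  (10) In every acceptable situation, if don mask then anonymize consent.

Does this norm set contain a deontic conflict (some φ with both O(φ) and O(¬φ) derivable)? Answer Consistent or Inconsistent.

Premise 3 is O(¬flag_backup → anonymize_ledger); even if O(anonymize_ledger) held, inferring O(¬flag_backup) would be affirming the consequent — invalid.
So O(¬flag_backup) is not derivable, and the apparent clash with O(flag_backup) does not arise.
A world satisfying every obligation exists (e.g. anonymize_consent=true, anonymize_ledger=true, audit_transcript=false, don_mask=false, flag_backup=true, issue_warning=false, log_out=false, purge_cache=true, retain_request=true); no atom is both obligatory and forbidden, so the set is consistent.

Consistent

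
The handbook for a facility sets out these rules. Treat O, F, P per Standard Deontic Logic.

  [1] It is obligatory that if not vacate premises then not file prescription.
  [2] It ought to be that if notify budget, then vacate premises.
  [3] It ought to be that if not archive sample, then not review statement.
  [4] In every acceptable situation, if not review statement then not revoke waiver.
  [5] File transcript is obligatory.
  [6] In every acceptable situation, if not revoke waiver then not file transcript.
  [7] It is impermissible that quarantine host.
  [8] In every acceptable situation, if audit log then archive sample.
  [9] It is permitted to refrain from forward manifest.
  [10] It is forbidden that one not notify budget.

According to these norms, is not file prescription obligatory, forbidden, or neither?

Neither

Premise 1 is O(¬vacate_premises → ¬file_prescription), but O(¬vacate_premises) is not derivable from the premises, so it does not yield O(¬file_prescription).
No premise or chain of K-axiom applications forces O(¬file_prescription), and none forces O(file_prescription). So ¬file_prescription is neither obligatory nor forbidden under these norms.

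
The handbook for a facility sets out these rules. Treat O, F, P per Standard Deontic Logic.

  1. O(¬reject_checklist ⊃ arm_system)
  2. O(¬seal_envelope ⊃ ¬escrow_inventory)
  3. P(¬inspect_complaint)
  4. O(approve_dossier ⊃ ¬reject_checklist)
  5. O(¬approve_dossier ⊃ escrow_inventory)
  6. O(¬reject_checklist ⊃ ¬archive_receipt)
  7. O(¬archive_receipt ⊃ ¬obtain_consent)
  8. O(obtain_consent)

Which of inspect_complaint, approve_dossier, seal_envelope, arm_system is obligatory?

seal_envelope

From premise 8 we have O(obtain_consent).
Premise 7 is O(¬archive_receipt ⊃ ¬obtain_consent); contrapositively O(obtain_consent ⊃ archive_receipt). Since O(obtain_consent) holds, K gives O(archive_receipt).
Premise 6 is O(¬reject_checklist ⊃ ¬archive_receipt); contrapositively O(archive_receipt ⊃ reject_checklist). Since O(archive_receipt) holds, K gives O(reject_checklist).
The contrapositive of premise 4 (O(approve_dossier ⊃ ¬reject_checklist)) is O(reject_checklist ⊃ ¬approve_dossier), and O(reject_checklist) is already established, so O(¬approve_dossier).
With premise 5, O(¬approve_dossier ⊃ escrow_inventory), the K-axiom yields O(escrow_inventory).
Premise 2, O(¬seal_envelope ⊃ ¬escrow_inventory), contraposes to O(escrow_inventory ⊃ seal_envelope); with O(escrow_inventory) we get O(seal_envelope).
So O(seal_envelope) holds — seal_envelope is obligatory. None of the other listed options is made obligatory by any chain of premises.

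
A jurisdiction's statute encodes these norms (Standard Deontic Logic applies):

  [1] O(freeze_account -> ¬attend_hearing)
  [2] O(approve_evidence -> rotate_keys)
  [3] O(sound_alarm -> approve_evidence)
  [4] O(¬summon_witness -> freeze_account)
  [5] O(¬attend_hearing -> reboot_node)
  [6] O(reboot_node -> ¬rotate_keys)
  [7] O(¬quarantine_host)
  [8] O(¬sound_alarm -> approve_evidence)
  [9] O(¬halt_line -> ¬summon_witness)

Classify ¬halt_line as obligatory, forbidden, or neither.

Forbidden

By case analysis on sound_alarm: premise 3 gives O(sound_alarm -> approve_evidence) and premise 8 gives O(¬sound_alarm -> approve_evidence), so O(approve_evidence) either way.
Applying K to premise 2 (O(approve_evidence -> rotate_keys)) and O(approve_evidence) yields O(rotate_keys).
Premise 6, O(reboot_node -> ¬rotate_keys), contraposes to O(rotate_keys -> ¬reboot_node); with O(rotate_keys) we get O(¬reboot_node).
Premise 5 is O(¬attend_hearing -> reboot_node); contrapositively O(¬reboot_node -> attend_hearing). Since O(¬reboot_node) holds, K gives O(attend_hearing).
The contrapositive of premise 1 (O(freeze_account -> ¬attend_hearing)) is O(attend_hearing -> ¬freeze_account), and O(attend_hearing) is already established, so O(¬freeze_account).
The contrapositive of premise 4 (O(¬summon_witness -> freeze_account)) is O(¬freeze_account -> summon_witness), and O(¬freeze_account) is already established, so O(summon_witness).
Premise 9, O(¬halt_line -> ¬summon_witness), contraposes to O(summon_witness -> halt_line); with O(summon_witness) we get O(halt_line).
Premise 7 does not contribute to this derivation.
Thus O(halt_line), which is F(¬halt_line): ¬halt_line is forbidden.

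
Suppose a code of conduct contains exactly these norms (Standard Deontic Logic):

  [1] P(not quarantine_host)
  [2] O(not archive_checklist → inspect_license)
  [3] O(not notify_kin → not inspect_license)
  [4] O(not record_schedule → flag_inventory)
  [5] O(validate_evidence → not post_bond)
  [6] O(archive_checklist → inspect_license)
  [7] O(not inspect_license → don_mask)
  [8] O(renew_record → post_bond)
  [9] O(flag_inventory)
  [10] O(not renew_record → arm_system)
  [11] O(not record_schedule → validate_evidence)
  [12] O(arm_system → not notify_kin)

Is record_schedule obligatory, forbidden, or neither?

Obligatory

Premises 2 and 6 are O(not archive_checklist → inspect_license) and O(archive_checklist → inspect_license); every ideal world satisfies not archive_checklist or archive_checklist, so in either case inspect_license holds — hence O(inspect_license).
The contrapositive of premise 3 (O(not notify_kin → not inspect_license)) is O(inspect_license → notify_kin), and O(inspect_license) is already established, so O(notify_kin).
Premise 12 is O(arm_system → not notify_kin); contrapositively O(notify_kin → not arm_system). Since O(notify_kin) holds, K gives O(not arm_system).
Premise 10, O(not renew_record → arm_system), contraposes to O(not arm_system → renew_record); with O(not arm_system) we get O(renew_record).
With premise 8, O(renew_record → post_bond), the K-axiom yields O(post_bond).
Premise 5, O(validate_evidence → not post_bond), contraposes to O(post_bond → not validate_evidence); with O(post_bond) we get O(not validate_evidence).
The contrapositive of premise 11 (O(not record_schedule → validate_evidence)) is O(not validate_evidence → record_schedule), and O(not validate_evidence) is already established, so O(record_schedule).
Premises 1, 4, 7, 9 do not contribute to this derivation.
Hence record_schedule is obligatory.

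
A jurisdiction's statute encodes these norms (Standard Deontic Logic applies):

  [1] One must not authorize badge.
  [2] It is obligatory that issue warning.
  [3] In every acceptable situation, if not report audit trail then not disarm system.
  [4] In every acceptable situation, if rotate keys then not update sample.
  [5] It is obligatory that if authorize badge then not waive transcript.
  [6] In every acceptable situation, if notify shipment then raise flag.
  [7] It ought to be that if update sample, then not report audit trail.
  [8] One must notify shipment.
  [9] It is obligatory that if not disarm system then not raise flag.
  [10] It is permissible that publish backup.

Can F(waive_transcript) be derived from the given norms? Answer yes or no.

Premise 5 is O(authorize_badge → ¬waive_transcript), but O(authorize_badge) is not derivable from the premises, so it does not yield O(¬waive_transcript).
No other premise forces O(¬waive_transcript). An ideal world satisfying every premise can still have waive_transcript true, so F(waive_transcript) is not derivable.

No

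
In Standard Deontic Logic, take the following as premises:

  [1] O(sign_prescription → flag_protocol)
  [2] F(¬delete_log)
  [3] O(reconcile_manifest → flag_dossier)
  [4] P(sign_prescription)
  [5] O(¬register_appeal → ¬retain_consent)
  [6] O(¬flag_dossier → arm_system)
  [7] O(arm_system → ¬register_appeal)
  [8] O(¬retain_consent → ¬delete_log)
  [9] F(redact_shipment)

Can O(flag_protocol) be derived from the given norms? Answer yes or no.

No

Premise 1 is O(sign_prescription → flag_protocol), but O(sign_prescription) is not derivable from the premises (the permission P(sign_prescription) asserts only ¬O(¬sign_prescription), not O(sign_prescription)), so it does not yield O(flag_protocol).
No other premise forces O(flag_protocol). An ideal world satisfying every premise can still have flag_protocol false, so O(flag_protocol) is not derivable.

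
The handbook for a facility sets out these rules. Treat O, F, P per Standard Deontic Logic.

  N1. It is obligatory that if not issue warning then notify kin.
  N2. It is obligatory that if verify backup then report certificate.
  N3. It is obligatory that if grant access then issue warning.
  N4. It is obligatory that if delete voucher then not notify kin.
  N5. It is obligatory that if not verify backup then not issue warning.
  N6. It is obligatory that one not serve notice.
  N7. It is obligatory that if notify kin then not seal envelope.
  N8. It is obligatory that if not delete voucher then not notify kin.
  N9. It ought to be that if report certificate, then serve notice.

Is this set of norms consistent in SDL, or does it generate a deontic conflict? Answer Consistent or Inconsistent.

Premises 8 and 4 cover both cases: O(¬delete_voucher → ¬notify_kin) and O(delete_voucher → ¬notify_kin). Since ¬delete_voucher ∨ delete_voucher is a tautology, O(¬notify_kin) follows.
Premise 1 is O(¬issue_warning → notify_kin); contrapositively O(¬notify_kin → issue_warning). Since O(¬notify_kin) holds, K gives O(issue_warning).
Premise 5 is O(¬verify_backup → ¬issue_warning); contrapositively O(issue_warning → verify_backup). Since O(issue_warning) holds, K gives O(verify_backup).
From O(verify_backup) and premise 2, O(verify_backup → report_certificate), we obtain O(report_certificate).
Premise 9 is O(report_certificate → serve_notice); since O(report_certificate), deontic closure gives O(serve_notice).
Yet premise 6 states O(¬serve_notice).
We now have both O(serve_notice) and O(¬serve_notice) — serve_notice is simultaneously obligatory and forbidden, violating the D-axiom.

Inconsistent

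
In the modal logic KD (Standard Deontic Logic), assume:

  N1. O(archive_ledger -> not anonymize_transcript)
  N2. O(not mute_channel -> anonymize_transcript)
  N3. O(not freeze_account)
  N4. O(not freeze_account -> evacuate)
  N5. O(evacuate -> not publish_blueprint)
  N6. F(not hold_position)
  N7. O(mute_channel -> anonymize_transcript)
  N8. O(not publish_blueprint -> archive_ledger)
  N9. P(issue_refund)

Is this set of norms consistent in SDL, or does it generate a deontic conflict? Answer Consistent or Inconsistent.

Premises 2 and 7 cover both cases: O(not mute_channel -> anonymize_transcript) and O(mute_channel -> anonymize_transcript). Since not mute_channel ∨ mute_channel is a tautology, O(anonymize_transcript) follows.
Premise 1, O(archive_ledger -> not anonymize_transcript), contraposes to O(anonymize_transcript -> not archive_ledger); with O(anonymize_transcript) we get O(not archive_ledger).
The contrapositive of premise 8 (O(not publish_blueprint -> archive_ledger)) is O(not archive_ledger -> publish_blueprint), and O(not archive_ledger) is already established, so O(publish_blueprint).
Premise 5, O(evacuate -> not publish_blueprint), contraposes to O(publish_blueprint -> not evacuate); with O(publish_blueprint) we get O(not evacuate).
Premise 4, O(not freeze_account -> evacuate), contraposes to O(not evacuate -> freeze_account); with O(not evacuate) we get O(freeze_account).
But premise 3 directly asserts O(not freeze_account).
We now have both O(freeze_account) and O(not freeze_account) — freeze_account is simultaneously obligatory and forbidden, violating the D-axiom.

Inconsistent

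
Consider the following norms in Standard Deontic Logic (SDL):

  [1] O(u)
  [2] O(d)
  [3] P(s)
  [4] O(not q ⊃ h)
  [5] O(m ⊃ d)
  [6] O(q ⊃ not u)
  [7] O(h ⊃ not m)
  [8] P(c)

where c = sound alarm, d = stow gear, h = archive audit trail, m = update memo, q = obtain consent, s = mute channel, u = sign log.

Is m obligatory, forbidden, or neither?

From premise 1 we have O(u).
The contrapositive of premise 6 (O(q ⊃ not u)) is O(u ⊃ not q), and O(u) is already established, so O(not q).
Applying K to premise 4 (O(not q ⊃ h)) and O(not q) yields O(h).
Applying K to premise 7 (O(h ⊃ not m)) and O(h) yields O(not m).
Premises 2, 3, 5, 8 do not contribute to this derivation.
Thus O(not m), which is F(m): m is forbidden.

Forbidden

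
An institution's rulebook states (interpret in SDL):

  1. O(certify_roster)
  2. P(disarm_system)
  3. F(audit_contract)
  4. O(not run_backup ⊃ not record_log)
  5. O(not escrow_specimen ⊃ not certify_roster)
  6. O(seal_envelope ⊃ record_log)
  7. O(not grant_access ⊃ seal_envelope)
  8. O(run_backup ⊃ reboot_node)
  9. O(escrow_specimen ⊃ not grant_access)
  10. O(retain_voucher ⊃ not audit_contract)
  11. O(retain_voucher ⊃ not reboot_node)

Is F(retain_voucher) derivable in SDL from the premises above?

Yes

Premise 1 gives O(certify_roster).
The contrapositive of premise 5 (O(not escrow_specimen ⊃ not certify_roster)) is O(certify_roster ⊃ escrow_specimen), and O(certify_roster) is already established, so O(escrow_specimen).
Premise 9 is O(escrow_specimen ⊃ not grant_access); since O(escrow_specimen), deontic closure gives O(not grant_access).
With premise 7, O(not grant_access ⊃ seal_envelope), the K-axiom yields O(seal_envelope).
Applying K to premise 6 (O(seal_envelope ⊃ record_log)) and O(seal_envelope) yields O(record_log).
Premise 4 is O(not run_backup ⊃ not record_log); contrapositively O(record_log ⊃ run_backup). Since O(record_log) holds, K gives O(run_backup).
Premise 8 is O(run_backup ⊃ reboot_node); since O(run_backup), deontic closure gives O(reboot_node).
The contrapositive of premise 11 (O(retain_voucher ⊃ not reboot_node)) is O(reboot_node ⊃ not retain_voucher), and O(reboot_node) is already established, so O(not retain_voucher).
Premises 2, 3, 10 do not contribute to this derivation.
So O(not retain_voucher) holds, i.e. F(retain_voucher). The claim follows.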